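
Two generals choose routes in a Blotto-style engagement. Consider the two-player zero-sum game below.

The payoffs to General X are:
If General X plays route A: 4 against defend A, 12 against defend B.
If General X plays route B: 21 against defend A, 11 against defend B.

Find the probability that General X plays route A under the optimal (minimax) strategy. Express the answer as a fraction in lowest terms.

Row minima are 4 and 11, so General X's maximin is 11; column maxima are 21 and 12, so General Y's minimax is 12. These differ, so the equilibrium is in mixed strategies.
Let General X play route A with probability p. General Y is indifferent when 4p + 21(1−p) = 12p + 11(1−p), giving p = 5/9.

5/9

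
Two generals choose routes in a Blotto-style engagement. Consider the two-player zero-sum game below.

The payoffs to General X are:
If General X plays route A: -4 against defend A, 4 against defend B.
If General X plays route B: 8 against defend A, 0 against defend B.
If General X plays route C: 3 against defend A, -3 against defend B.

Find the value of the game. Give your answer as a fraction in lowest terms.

Row route C is strictly dominated by row route B, so General X never plays it.
The remaining 2×2 game on (route A, route B) × (defend A, defend B) has no saddle point. Let General X play route A with probability p; indifference gives −4p + 8(1−p) = 4p, so p = 1/2.
Similarly General Y's optimal q on defend A is 1/4, and the value is -4·(1/4) + (4)·(3/4) = 2.

2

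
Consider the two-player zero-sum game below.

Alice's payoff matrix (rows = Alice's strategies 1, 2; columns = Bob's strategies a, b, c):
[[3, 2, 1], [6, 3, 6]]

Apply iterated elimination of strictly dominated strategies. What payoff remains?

3

Row 1 is strictly dominated by row 2 (6>3, 3>2, 6>1); eliminate 1.
Column a is strictly dominated by b for Bob (3<6); eliminate a.
Column c is strictly dominated by b for Bob (3<6); eliminate c.
Only (2, b) remains, with payoff 3.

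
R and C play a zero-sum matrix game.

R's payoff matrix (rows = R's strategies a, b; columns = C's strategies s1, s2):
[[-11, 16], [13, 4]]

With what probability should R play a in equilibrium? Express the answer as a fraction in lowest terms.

1/4

Row minima are -11 and 4, so R's maximin is 4; column maxima are 13 and 16, so C's minimax is 13. These differ, so the equilibrium is in mixed strategies.
Let R play a with probability p. C is indifferent when −11p + 13(1−p) = 16p + 4(1−p), giving p = 1/4.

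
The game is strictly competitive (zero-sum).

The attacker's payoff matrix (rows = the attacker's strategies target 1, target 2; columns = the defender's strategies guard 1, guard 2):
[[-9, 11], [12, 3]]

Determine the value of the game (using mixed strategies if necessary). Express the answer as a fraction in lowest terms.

Row minima are -9 and 3, so the attacker's maximin is 3; column maxima are 12 and 11, so the defender's minimax is 11. These differ, so the equilibrium is in mixed strategies.
Let the attacker play target 1 with probability p. The defender is indifferent when −9p + 12(1−p) = 11p + 3(1−p), giving p = 9/29.
Let the defender play guard 1 with probability q. The attacker is indifferent when −9q + 11(1−q) = 12q + 3(1−q), giving q = 8/29.
The value is -9·(8/29) + (11)·(21/29) = 159/29.

159/29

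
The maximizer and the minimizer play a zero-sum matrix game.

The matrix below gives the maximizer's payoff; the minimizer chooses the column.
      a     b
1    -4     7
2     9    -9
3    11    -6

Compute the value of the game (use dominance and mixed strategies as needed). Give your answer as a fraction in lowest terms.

53/28

Row 2 is strictly dominated by row 3, so the maximizer never plays it.
The remaining 2×2 game on (1, 3) × (a, b) has no saddle point. Let the maximizer play 1 with probability p; indifference gives −4p + 11(1−p) = 7p − 6(1−p), so p = 17/28.
Similarly the minimizer's optimal q on a is 13/28, and the value is -4·(13/28) + (7)·(15/28) = 53/28.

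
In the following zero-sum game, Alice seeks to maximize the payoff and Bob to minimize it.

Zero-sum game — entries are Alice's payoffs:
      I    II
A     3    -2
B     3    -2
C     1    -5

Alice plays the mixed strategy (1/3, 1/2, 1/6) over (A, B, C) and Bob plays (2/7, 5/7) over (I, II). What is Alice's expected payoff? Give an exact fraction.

Against (2/7, 5/7), each row's expected payoff is A: -4/7; B: -4/7; C: -23/7.
Taking the (1/3, 1/2, 1/6)-weighted average: (1/3)·(-4/7) + (1/2)·(-4/7) + (1/6)·(-23/7) = -43/42.

-43/42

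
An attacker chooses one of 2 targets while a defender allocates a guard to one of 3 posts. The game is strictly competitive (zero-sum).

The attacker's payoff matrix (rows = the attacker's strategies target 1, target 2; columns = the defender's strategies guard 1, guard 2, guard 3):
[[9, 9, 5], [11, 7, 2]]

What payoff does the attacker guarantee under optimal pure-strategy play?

5

Row minima: 5, 2 → the attacker's maximin is 5.
Column maxima: 11, 9, 5 → the defender's minimax is 5.
They coincide at (target 1, guard 3), so the value is 5.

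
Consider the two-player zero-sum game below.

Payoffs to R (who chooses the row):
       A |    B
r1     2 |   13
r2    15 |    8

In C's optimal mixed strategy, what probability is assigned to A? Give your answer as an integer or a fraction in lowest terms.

Row minima are 2 and 8, so R's maximin is 8; column maxima are 15 and 13, so C's minimax is 13. These differ, so the equilibrium is in mixed strategies.
Let C play A with probability q. R is indifferent when 2q + 13(1−q) = 15q + 8(1−q), giving q = 5/18.

5/18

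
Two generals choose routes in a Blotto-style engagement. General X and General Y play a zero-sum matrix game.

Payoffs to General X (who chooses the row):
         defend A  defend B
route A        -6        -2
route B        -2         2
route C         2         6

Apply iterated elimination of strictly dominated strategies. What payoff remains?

Column defend B is strictly dominated by defend A for General Y (-6<-2, -2<2, 2<6); eliminate defend B.
Row route A is strictly dominated by row route B (-2>-6); eliminate route A.
Row route B is strictly dominated by row route C (2>-2); eliminate route B.
Only (route C, defend A) remains, with payoff 2.

2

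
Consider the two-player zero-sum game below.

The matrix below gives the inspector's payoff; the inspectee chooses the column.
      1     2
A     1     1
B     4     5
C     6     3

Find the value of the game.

Row A is strictly dominated by row B, so the inspector never plays it.
The remaining 2×2 game on (B, C) × (1, 2) has no saddle point. Let the inspector play B with probability p; indifference gives 4p + 6(1−p) = 5p + 3(1−p), so p = 3/4.
Similarly the inspectee's optimal q on 1 is 1/2, and the value is 4·(1/2) + (5)·(1/2) = 9/2.

9/2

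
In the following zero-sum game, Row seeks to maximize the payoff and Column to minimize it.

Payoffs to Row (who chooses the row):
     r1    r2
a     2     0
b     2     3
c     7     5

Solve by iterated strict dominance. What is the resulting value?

5

Row a is strictly dominated by row c (7>2, 5>0); eliminate a.
Row b is strictly dominated by row c (7>2, 5>3); eliminate b.
Column r1 is strictly dominated by r2 for Column (5<7); eliminate r1.
Only (c, r2) remains, with payoff 5.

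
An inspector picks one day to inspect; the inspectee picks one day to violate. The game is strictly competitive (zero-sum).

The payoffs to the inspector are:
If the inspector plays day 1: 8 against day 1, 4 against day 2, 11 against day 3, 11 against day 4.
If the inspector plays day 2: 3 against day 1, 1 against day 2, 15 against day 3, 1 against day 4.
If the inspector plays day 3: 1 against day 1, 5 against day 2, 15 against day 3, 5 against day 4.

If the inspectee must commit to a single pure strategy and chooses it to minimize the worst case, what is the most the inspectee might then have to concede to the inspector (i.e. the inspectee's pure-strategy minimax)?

The worst case (largest entry) in each column is day 1: 8, day 2: 5, day 3: 15, day 4: 11.
The best (smallest) of these is 5.

5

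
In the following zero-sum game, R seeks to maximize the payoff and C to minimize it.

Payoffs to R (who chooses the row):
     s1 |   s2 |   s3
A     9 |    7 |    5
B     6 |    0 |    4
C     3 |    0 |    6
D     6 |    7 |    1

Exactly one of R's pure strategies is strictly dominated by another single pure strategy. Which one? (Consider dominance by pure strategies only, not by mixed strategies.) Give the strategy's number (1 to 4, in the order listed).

2

Compare B with A: 9 > 6, 7 > 0, 5 > 4.
So A strictly dominates B for R; B is strictly dominated.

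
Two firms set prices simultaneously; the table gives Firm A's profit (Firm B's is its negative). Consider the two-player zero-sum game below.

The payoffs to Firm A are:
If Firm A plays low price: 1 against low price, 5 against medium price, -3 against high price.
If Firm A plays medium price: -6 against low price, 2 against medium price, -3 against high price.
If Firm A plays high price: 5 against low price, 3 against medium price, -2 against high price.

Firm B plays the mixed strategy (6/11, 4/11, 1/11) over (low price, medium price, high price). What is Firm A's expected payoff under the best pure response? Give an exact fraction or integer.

40/11

low price: (1)·(6/11) + (5)·(4/11) + (-3)·(1/11) = 23/11.
medium price: (-6)·(6/11) + (2)·(4/11) + (-3)·(1/11) = -31/11.
high price: (5)·(6/11) + (3)·(4/11) + (-2)·(1/11) = 40/11.
The best pure response is high price with expected payoff 40/11.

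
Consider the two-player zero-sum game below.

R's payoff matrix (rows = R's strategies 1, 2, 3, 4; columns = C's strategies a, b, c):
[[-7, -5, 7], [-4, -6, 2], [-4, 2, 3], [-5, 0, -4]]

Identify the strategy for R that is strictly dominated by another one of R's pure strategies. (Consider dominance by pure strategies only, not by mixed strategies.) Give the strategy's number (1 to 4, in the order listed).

4

Compare 4 with 3: -4 > -5, 2 > 0, 3 > -4.
So 3 strictly dominates 4 for R; 4 is strictly dominated.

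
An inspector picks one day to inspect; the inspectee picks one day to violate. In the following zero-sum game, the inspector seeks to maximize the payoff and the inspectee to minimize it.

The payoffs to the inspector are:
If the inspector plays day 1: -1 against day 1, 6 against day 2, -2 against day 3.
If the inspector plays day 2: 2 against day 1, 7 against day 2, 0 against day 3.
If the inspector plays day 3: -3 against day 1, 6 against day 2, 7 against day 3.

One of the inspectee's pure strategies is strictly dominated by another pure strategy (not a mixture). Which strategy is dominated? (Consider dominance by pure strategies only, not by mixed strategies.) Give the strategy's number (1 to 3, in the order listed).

The inspectee prefers columns that give the inspector less. Compare day 2 with day 1: -1 < 6, 2 < 7, -3 < 6.
So day 1 strictly dominates day 2 for the inspectee; day 2 is strictly dominated.

2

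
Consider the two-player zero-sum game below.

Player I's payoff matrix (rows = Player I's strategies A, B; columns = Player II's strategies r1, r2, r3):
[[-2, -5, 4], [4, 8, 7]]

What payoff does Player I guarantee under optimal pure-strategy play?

4

Row minima: -5, 4 → Player I's maximin is 4.
Column maxima: 4, 8, 7 → Player II's minimax is 4.
They coincide at (B, r1), so the value is 4.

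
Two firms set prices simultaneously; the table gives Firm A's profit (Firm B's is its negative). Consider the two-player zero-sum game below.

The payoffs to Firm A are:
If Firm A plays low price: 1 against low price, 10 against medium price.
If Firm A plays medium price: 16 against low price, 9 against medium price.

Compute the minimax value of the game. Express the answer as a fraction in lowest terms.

151/16

Row minima are 1 and 9, so Firm A's maximin is 9; column maxima are 16 and 10, so Firm B's minimax is 10. These differ, so the equilibrium is in mixed strategies.
Let Firm A play low price with probability p. Firm B is indifferent when p + 16(1−p) = 10p + 9(1−p), giving p = 7/16.
Let Firm B play low price with probability q. Firm A is indifferent when q + 10(1−q) = 16q + 9(1−q), giving q = 1/16.
The value is 1·(1/16) + (10)·(15/16) = 151/16.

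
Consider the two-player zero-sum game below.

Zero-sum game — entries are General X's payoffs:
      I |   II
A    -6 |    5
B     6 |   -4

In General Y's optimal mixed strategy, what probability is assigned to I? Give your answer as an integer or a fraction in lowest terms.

Row minima are -6 and -4, so General X's maximin is -4; column maxima are 6 and 5, so General Y's minimax is 5. These differ, so the equilibrium is in mixed strategies.
Let General Y play I with probability q. General X is indifferent when −6q + 5(1−q) = 6q − 4(1−q), giving q = 3/7.

3/7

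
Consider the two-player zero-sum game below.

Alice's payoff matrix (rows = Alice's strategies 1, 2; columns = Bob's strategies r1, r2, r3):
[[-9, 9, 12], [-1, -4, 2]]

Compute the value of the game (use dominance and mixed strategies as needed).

-15/7

Column r3 is strictly dominated by r2 for Bob (it gives Alice more in every row).
The remaining 2×2 game on (1, 2) × (r1, r2) has no saddle point. Let Alice play 1 with probability p; indifference gives −9p − (1−p) = 9p − 4(1−p), so p = 1/7.
Similarly Bob's optimal q on r1 is 13/21, and the value is -9·(13/21) + (9)·(8/21) = -15/7.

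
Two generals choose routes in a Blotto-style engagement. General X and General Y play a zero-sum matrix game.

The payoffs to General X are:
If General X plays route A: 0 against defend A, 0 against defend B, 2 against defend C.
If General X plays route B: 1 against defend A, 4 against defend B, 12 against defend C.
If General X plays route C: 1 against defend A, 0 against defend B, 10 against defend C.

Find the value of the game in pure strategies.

Row minima: 0, 1, 0 → General X's maximin is 1.
Column maxima: 1, 4, 12 → General Y's minimax is 1.
They coincide at (route B, defend A), so the value is 1.

1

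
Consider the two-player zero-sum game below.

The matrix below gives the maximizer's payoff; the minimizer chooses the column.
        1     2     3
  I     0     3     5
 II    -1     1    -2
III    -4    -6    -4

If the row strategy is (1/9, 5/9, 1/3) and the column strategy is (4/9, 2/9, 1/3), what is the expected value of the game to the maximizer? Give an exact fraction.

-139/81

Against (4/9, 2/9, 1/3), each row's expected payoff is I: 7/3; II: -8/9; III: -40/9.
Taking the (1/9, 5/9, 1/3)-weighted average: (1/9)·(7/3) + (5/9)·(-8/9) + (1/3)·(-40/9) = -139/81.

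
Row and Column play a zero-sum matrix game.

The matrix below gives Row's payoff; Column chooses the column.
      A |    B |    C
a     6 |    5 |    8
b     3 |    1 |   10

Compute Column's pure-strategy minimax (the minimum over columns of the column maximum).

5

The worst case (largest entry) in each column is A: 6, B: 5, C: 10.
The best (smallest) of these is 5.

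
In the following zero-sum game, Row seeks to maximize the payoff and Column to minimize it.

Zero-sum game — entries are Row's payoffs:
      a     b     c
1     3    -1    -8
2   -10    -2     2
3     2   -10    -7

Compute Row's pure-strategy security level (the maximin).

The worst-case payoff for each row is 1: -8, 2: -10, 3: -10.
The best of these is -8.

-8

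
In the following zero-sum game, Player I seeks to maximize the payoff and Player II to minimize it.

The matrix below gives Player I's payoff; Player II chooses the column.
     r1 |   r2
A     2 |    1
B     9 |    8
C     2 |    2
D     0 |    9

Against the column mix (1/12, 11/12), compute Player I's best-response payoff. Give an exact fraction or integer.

A: (2)·(1/12) + (1)·(11/12) = 13/12.
B: (9)·(1/12) + (8)·(11/12) = 97/12.
C: (2)·(1/12) + (2)·(11/12) = 2.
D: (0)·(1/12) + (9)·(11/12) = 33/4.
The best pure response is D with expected payoff 33/4.

33/4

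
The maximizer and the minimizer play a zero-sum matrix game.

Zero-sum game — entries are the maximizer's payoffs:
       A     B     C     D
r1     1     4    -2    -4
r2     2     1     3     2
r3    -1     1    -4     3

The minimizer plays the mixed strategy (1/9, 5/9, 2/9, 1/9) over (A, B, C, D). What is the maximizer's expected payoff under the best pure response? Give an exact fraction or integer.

r1: (1)·(1/9) + (4)·(5/9) + (-2)·(2/9) + (-4)·(1/9) = 13/9.
r2: (2)·(1/9) + (1)·(5/9) + (3)·(2/9) + (2)·(1/9) = 5/3.
r3: (-1)·(1/9) + (1)·(5/9) + (-4)·(2/9) + (3)·(1/9) = -1/9.
The best pure response is r2 with expected payoff 5/3.

5/3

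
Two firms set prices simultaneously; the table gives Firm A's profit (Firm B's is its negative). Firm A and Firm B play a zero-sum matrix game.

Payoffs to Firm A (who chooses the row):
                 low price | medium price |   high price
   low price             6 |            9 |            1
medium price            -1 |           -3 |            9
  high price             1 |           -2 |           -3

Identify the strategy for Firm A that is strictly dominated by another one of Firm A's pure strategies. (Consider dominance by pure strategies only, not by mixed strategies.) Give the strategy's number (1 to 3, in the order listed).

Compare high price with low price: 6 > 1, 9 > -2, 1 > -3.
So low price strictly dominates high price for Firm A; high price is strictly dominated.

3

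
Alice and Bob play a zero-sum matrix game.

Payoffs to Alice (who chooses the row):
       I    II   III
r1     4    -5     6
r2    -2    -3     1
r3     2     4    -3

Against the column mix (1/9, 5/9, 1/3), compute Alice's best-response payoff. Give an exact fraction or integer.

r1: (4)·(1/9) + (-5)·(5/9) + (6)·(1/3) = -1/3.
r2: (-2)·(1/9) + (-3)·(5/9) + (1)·(1/3) = -14/9.
r3: (2)·(1/9) + (4)·(5/9) + (-3)·(1/3) = 13/9.
The best pure response is r3 with expected payoff 13/9.

13/9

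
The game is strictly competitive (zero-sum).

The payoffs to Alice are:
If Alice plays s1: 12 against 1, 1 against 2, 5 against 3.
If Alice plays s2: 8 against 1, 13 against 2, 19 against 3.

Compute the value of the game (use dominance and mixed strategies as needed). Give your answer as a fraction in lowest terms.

37/4

Column 3 is strictly dominated by 2 for Bob (it gives Alice more in every row).
The remaining 2×2 game on (s1, s2) × (1, 2) has no saddle point. Let Alice play s1 with probability p; indifference gives 12p + 8(1−p) = p + 13(1−p), so p = 5/16.
Similarly Bob's optimal q on 1 is 3/4, and the value is 12·(3/4) + (1)·(1/4) = 37/4.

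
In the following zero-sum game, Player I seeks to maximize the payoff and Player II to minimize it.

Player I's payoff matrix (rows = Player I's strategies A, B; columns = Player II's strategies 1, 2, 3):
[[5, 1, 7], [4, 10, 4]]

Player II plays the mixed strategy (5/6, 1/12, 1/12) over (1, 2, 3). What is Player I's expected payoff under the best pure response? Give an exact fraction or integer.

A: (5)·(5/6) + (1)·(1/12) + (7)·(1/12) = 29/6.
B: (4)·(5/6) + (10)·(1/12) + (4)·(1/12) = 9/2.
The best pure response is A with expected payoff 29/6.

29/6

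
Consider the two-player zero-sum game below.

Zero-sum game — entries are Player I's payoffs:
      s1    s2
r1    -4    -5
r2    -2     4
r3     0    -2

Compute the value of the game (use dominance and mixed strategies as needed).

-1/2

Row r1 is strictly dominated by row r3, so Player I never plays it.
The remaining 2×2 game on (r2, r3) × (s1, s2) has no saddle point. Let Player I play r2 with probability p; indifference gives −2p = 4p − 2(1−p), so p = 1/4.
Similarly Player II's optimal q on s1 is 3/4, and the value is -2·(3/4) + (4)·(1/4) = -1/2.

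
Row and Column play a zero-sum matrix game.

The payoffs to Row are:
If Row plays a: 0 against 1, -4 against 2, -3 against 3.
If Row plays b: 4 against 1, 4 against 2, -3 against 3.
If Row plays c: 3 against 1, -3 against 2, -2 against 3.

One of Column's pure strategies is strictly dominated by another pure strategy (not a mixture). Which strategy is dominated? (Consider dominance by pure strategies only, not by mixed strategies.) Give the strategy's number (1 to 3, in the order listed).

Column prefers columns that give Row less. Compare 1 with 3: -3 < 0, -3 < 4, -2 < 3.
So 3 strictly dominates 1 for Column; 1 is strictly dominated.

1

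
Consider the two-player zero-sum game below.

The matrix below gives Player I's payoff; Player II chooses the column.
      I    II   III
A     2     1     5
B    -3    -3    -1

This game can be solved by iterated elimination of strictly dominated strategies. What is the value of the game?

1

Row B is strictly dominated by row A (2>-3, 1>-3, 5>-1); eliminate B.
Column I is strictly dominated by II for Player II (1<2); eliminate I.
Column III is strictly dominated by II for Player II (1<5); eliminate III.
Only (A, II) remains, with payoff 1.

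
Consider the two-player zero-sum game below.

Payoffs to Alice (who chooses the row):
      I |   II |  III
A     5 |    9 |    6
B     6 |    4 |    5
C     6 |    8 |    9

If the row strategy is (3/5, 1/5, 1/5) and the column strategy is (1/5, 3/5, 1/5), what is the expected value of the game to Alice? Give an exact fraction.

Against (1/5, 3/5, 1/5), each row's expected payoff is A: 38/5; B: 23/5; C: 39/5.
Taking the (3/5, 1/5, 1/5)-weighted average: (3/5)·(38/5) + (1/5)·(23/5) + (1/5)·(39/5) = 176/25.

176/25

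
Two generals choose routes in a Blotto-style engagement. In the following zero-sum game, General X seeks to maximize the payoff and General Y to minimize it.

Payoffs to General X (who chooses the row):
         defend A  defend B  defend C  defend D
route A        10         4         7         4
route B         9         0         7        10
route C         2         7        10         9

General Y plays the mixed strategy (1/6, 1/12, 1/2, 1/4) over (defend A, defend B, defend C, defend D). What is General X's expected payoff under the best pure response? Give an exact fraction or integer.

49/6

route A: (10)·(1/6) + (4)·(1/12) + (7)·(1/2) + (4)·(1/4) = 13/2.
route B: (9)·(1/6) + (0)·(1/12) + (7)·(1/2) + (10)·(1/4) = 15/2.
route C: (2)·(1/6) + (7)·(1/12) + (10)·(1/2) + (9)·(1/4) = 49/6.
The best pure response is route C with expected payoff 49/6.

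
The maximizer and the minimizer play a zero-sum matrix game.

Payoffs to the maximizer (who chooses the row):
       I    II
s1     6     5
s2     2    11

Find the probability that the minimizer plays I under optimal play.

3/5

Row minima are 5 and 2, so the maximizer's maximin is 5; column maxima are 6 and 11, so the minimizer's minimax is 6. These differ, so the equilibrium is in mixed strategies.
Let the minimizer play I with probability q. The maximizer is indifferent when 6q + 5(1−q) = 2q + 11(1−q), giving q = 3/5.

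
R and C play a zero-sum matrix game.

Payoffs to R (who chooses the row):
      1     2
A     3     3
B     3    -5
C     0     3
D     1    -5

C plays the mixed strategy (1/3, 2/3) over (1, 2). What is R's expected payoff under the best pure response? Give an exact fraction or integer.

3

A: (3)·(1/3) + (3)·(2/3) = 3.
B: (3)·(1/3) + (-5)·(2/3) = -7/3.
C: (0)·(1/3) + (3)·(2/3) = 2.
D: (1)·(1/3) + (-5)·(2/3) = -3.
The best pure response is A with expected payoff 3.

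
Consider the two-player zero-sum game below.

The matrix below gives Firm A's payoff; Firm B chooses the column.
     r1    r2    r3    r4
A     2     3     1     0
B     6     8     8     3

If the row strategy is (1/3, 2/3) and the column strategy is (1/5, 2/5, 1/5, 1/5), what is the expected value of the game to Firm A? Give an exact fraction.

Against (1/5, 2/5, 1/5, 1/5), each row's expected payoff is A: 9/5; B: 33/5.
Taking the (1/3, 2/3)-weighted average: (1/3)·(9/5) + (2/3)·(33/5) = 5.

5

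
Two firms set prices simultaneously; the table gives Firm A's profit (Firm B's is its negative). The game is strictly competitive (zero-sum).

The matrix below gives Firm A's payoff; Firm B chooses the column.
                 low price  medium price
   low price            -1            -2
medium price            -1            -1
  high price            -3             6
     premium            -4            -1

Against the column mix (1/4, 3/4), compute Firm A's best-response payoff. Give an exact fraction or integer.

15/4

low price: (-1)·(1/4) + (-2)·(3/4) = -7/4.
medium price: (-1)·(1/4) + (-1)·(3/4) = -1.
high price: (-3)·(1/4) + (6)·(3/4) = 15/4.
premium: (-4)·(1/4) + (-1)·(3/4) = -7/4.
The best pure response is high price with expected payoff 15/4.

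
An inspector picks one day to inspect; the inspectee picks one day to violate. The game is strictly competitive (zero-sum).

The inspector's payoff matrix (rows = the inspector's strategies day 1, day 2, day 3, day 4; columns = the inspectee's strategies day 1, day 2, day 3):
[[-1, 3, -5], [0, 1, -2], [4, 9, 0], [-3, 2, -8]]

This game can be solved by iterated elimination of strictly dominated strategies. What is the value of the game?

Row day 1 is strictly dominated by row day 3 (4>-1, 9>3, 0>-5); eliminate day 1.
Column day 2 is strictly dominated by day 1 for the inspectee (0<1, 4<9, -3<2); eliminate day 2.
Column day 1 is strictly dominated by day 3 for the inspectee (-2<0, 0<4, -8<-3); eliminate day 1.
Row day 2 is strictly dominated by row day 3 (0>-2); eliminate day 2.
Row day 4 is strictly dominated by row day 3 (0>-8); eliminate day 4.
Only (day 3, day 3) remains, with payoff 0.

0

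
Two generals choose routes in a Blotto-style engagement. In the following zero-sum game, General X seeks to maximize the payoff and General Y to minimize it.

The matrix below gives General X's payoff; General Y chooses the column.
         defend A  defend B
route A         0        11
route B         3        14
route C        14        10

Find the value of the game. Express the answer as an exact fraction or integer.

Row route A is strictly dominated by row route B, so General X never plays it.
The remaining 2×2 game on (route B, route C) × (defend A, defend B) has no saddle point. Let General X play route B with probability p; indifference gives 3p + 14(1−p) = 14p + 10(1−p), so p = 4/15.
Similarly General Y's optimal q on defend A is 4/15, and the value is 3·(4/15) + (14)·(11/15) = 166/15.

166/15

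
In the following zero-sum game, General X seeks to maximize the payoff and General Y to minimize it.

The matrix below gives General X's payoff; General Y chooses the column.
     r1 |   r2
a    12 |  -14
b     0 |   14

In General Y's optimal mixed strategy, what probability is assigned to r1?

Row minima are -14 and 0, so General X's maximin is 0; column maxima are 12 and 14, so General Y's minimax is 12. These differ, so the equilibrium is in mixed strategies.
Let General Y play r1 with probability q. General X is indifferent when 12q − 14(1−q) = 14(1−q), giving q = 7/10.

7/10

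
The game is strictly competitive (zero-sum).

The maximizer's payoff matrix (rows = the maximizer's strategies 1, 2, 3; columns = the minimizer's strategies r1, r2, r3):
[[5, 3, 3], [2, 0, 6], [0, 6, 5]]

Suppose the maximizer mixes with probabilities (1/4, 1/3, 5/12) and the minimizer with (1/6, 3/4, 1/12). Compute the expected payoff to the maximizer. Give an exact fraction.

Against (1/6, 3/4, 1/12), each row's expected payoff is 1: 10/3; 2: 5/6; 3: 59/12.
Taking the (1/4, 1/3, 5/12)-weighted average: (1/4)·(10/3) + (1/3)·(5/6) + (5/12)·(59/12) = 455/144.

455/144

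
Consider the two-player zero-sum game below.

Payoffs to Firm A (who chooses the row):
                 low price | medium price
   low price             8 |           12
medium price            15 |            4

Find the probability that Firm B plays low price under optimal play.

8/15

Row minima are 8 and 4, so Firm A's maximin is 8; column maxima are 15 and 12, so Firm B's minimax is 12. These differ, so the equilibrium is in mixed strategies.
Let Firm B play low price with probability q. Firm A is indifferent when 8q + 12(1−q) = 15q + 4(1−q), giving q = 8/15.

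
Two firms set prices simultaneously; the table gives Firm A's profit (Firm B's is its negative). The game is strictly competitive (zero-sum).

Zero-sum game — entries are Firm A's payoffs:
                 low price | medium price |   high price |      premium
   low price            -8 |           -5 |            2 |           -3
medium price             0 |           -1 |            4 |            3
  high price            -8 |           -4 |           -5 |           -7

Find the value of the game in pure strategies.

Row minima: -8, -1, -8 → Firm A's maximin is -1.
Column maxima: 0, -1, 4, 3 → Firm B's minimax is -1.
They coincide at (medium price, medium price), so the value is -1.

-1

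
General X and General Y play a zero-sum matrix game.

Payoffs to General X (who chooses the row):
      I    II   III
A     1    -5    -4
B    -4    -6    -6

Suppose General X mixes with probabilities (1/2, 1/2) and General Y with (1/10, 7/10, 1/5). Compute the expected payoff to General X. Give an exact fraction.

Against (1/10, 7/10, 1/5), each row's expected payoff is A: -21/5; B: -29/5.
Taking the (1/2, 1/2)-weighted average: (1/2)·(-21/5) + (1/2)·(-29/5) = -5.

-5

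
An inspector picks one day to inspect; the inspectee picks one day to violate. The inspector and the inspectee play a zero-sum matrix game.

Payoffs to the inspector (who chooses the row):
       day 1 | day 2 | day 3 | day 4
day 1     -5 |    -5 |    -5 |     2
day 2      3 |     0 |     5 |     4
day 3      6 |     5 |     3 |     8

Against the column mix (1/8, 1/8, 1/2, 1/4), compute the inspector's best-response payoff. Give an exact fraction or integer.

39/8

day 1: (-5)·(1/8) + (-5)·(1/8) + (-5)·(1/2) + (2)·(1/4) = -13/4.
day 2: (3)·(1/8) + (0)·(1/8) + (5)·(1/2) + (4)·(1/4) = 31/8.
day 3: (6)·(1/8) + (5)·(1/8) + (3)·(1/2) + (8)·(1/4) = 39/8.
The best pure response is day 3 with expected payoff 39/8.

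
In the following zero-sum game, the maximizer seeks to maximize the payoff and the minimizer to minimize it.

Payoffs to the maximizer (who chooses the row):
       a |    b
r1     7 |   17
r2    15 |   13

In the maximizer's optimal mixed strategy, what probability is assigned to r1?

Row minima are 7 and 13, so the maximizer's maximin is 13; column maxima are 15 and 17, so the minimizer's minimax is 15. These differ, so the equilibrium is in mixed strategies.
Let the maximizer play r1 with probability p. The minimizer is indifferent when 7p + 15(1−p) = 17p + 13(1−p), giving p = 1/6.

1/6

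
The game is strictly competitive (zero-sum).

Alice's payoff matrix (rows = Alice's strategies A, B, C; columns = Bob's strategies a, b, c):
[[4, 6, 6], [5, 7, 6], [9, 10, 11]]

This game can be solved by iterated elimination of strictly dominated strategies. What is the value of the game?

Column c is strictly dominated by a for Bob (4<6, 5<6, 9<11); eliminate c.
Column b is strictly dominated by a for Bob (4<6, 5<7, 9<10); eliminate b.
Row B is strictly dominated by row C (9>5); eliminate B.
Row A is strictly dominated by row C (9>4); eliminate A.
Only (C, a) remains, with payoff 9.

9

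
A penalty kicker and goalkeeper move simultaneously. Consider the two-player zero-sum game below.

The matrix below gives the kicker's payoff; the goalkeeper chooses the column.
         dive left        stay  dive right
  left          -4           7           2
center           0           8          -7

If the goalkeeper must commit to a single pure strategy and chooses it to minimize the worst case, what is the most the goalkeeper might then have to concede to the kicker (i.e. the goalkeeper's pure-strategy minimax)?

0

The worst case (largest entry) in each column is dive left: 0, stay: 8, dive right: 2.
The best (smallest) of these is 0.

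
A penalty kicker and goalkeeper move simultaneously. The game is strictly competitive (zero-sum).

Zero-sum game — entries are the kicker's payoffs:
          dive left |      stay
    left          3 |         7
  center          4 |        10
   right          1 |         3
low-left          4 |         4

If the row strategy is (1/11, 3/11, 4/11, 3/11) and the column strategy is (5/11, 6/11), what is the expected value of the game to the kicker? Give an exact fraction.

Against (5/11, 6/11), each row's expected payoff is left: 57/11; center: 80/11; right: 23/11; low-left: 4.
Taking the (1/11, 3/11, 4/11, 3/11)-weighted average: (1/11)·(57/11) + (3/11)·(80/11) + (4/11)·(23/11) + (3/11)·(4) = 521/121.

521/121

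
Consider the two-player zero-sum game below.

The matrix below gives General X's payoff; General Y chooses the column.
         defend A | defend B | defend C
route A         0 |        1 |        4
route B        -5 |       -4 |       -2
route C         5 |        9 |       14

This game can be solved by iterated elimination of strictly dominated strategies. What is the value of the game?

Row route A is strictly dominated by row route C (5>0, 9>1, 14>4); eliminate route A.
Row route B is strictly dominated by row route C (5>-5, 9>-4, 14>-2); eliminate route B.
Column defend C is strictly dominated by defend A for General Y (5<14); eliminate defend C.
Column defend B is strictly dominated by defend A for General Y (5<9); eliminate defend B.
Only (route C, defend A) remains, with payoff 5.

5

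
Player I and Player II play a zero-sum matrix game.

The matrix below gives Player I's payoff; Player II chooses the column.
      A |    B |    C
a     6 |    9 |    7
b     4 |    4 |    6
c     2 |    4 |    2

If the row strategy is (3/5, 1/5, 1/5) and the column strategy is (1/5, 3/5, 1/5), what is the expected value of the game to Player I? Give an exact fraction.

158/25

Against (1/5, 3/5, 1/5), each row's expected payoff is a: 8; b: 22/5; c: 16/5.
Taking the (3/5, 1/5, 1/5)-weighted average: (3/5)·(8) + (1/5)·(22/5) + (1/5)·(16/5) = 158/25.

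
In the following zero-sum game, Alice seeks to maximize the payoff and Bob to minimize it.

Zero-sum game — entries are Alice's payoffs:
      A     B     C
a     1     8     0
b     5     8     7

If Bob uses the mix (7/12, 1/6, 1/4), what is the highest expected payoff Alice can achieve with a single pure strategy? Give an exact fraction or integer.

6

a: (1)·(7/12) + (8)·(1/6) + (0)·(1/4) = 23/12.
b: (5)·(7/12) + (8)·(1/6) + (7)·(1/4) = 6.
The best pure response is b with expected payoff 6.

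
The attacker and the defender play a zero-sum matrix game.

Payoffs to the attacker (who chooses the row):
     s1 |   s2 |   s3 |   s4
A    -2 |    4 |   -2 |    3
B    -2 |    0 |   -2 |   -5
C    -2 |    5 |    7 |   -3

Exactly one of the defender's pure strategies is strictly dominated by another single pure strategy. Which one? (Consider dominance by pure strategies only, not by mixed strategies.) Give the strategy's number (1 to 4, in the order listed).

2

The defender prefers columns that give the attacker less. Compare s2 with s1: -2 < 4, -2 < 0, -2 < 5.
So s1 strictly dominates s2 for the defender; s2 is strictly dominated.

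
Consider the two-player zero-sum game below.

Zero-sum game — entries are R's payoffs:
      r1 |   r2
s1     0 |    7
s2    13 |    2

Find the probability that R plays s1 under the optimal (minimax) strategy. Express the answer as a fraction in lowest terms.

11/18

Row minima are 0 and 2, so R's maximin is 2; column maxima are 13 and 7, so C's minimax is 7. These differ, so the equilibrium is in mixed strategies.
Let R play s1 with probability p. C is indifferent when 13(1−p) = 7p + 2(1−p), giving p = 11/18.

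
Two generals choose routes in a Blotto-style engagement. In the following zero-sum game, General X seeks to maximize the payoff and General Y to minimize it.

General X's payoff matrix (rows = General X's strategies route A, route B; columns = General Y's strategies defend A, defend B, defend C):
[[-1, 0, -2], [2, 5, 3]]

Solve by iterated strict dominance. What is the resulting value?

Row route A is strictly dominated by row route B (2>-1, 5>0, 3>-2); eliminate route A.
Column defend B is strictly dominated by defend A for General Y (2<5); eliminate defend B.
Column defend C is strictly dominated by defend A for General Y (2<3); eliminate defend C.
Only (route B, defend A) remains, with payoff 2.

2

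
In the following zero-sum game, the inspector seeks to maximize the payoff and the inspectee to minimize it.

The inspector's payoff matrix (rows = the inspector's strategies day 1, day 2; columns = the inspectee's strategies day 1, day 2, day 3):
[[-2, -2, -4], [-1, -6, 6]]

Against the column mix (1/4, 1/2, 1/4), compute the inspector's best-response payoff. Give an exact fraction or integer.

day 1: (-2)·(1/4) + (-2)·(1/2) + (-4)·(1/4) = -5/2.
day 2: (-1)·(1/4) + (-6)·(1/2) + (6)·(1/4) = -7/4.
The best pure response is day 2 with expected payoff -7/4.

-7/4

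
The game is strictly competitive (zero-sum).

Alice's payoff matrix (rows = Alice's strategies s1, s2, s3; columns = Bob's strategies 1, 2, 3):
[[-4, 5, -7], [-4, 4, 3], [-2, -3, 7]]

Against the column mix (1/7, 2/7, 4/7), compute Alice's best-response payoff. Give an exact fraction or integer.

20/7

s1: (-4)·(1/7) + (5)·(2/7) + (-7)·(4/7) = -22/7.
s2: (-4)·(1/7) + (4)·(2/7) + (3)·(4/7) = 16/7.
s3: (-2)·(1/7) + (-3)·(2/7) + (7)·(4/7) = 20/7.
The best pure response is s3 with expected payoff 20/7.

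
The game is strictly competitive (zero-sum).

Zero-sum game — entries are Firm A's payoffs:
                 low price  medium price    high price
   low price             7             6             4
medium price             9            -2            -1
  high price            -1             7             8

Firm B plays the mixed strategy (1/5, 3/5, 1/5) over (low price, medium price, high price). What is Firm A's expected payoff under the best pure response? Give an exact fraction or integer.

29/5

low price: (7)·(1/5) + (6)·(3/5) + (4)·(1/5) = 29/5.
medium price: (9)·(1/5) + (-2)·(3/5) + (-1)·(1/5) = 2/5.
high price: (-1)·(1/5) + (7)·(3/5) + (8)·(1/5) = 28/5.
The best pure response is low price with expected payoff 29/5.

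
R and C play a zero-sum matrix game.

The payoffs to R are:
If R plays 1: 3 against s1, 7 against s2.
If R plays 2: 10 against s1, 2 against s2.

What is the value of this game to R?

Row minima are 3 and 2, so R's maximin is 3; column maxima are 10 and 7, so C's minimax is 7. These differ, so the equilibrium is in mixed strategies.
Let R play 1 with probability p. C is indifferent when 3p + 10(1−p) = 7p + 2(1−p), giving p = 2/3.
Let C play s1 with probability q. R is indifferent when 3q + 7(1−q) = 10q + 2(1−q), giving q = 5/12.
The value is 3·(5/12) + (7)·(7/12) = 16/3.

16/3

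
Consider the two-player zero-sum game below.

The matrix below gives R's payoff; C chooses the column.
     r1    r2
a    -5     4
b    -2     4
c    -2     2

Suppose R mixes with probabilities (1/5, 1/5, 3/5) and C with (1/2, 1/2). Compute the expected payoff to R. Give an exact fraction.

1/10

Against (1/2, 1/2), each row's expected payoff is a: -1/2; b: 1; c: 0.
Taking the (1/5, 1/5, 3/5)-weighted average: (1/5)·(-1/2) + (1/5)·(1) + (3/5)·(0) = 1/10.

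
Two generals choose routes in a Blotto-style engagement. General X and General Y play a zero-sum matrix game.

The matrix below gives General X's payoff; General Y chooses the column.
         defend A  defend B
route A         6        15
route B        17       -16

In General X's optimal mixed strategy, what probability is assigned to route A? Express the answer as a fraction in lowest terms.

Row minima are 6 and -16, so General X's maximin is 6; column maxima are 17 and 15, so General Y's minimax is 15. These differ, so the equilibrium is in mixed strategies.
Let General X play route A with probability p. General Y is indifferent when 6p + 17(1−p) = 15p − 16(1−p), giving p = 11/14.

11/14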